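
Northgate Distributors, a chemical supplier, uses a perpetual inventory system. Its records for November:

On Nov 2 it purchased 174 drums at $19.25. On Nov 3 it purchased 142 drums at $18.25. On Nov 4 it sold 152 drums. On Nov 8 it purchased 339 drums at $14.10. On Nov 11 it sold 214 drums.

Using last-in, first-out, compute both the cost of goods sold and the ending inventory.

Nov 4, 152 sold [LIFO — newest first]: 142 @ $18.25 + 10 @ $19.25 = $2,784.00
Nov 11, 214 sold [LIFO — newest first]: 214 @ $14.10 = $3,017.40
Total COGS = $2,784.00 + $3,017.40 = $5,801.40
Ending inventory: 164 @ $19.25 + 125 @ $14.10 = $4,919.50
Check: goods available $10,720.90 = COGS $5,801.40 + ending $4,919.50

COGS = $5,801.40; ending inventory = $4,919.50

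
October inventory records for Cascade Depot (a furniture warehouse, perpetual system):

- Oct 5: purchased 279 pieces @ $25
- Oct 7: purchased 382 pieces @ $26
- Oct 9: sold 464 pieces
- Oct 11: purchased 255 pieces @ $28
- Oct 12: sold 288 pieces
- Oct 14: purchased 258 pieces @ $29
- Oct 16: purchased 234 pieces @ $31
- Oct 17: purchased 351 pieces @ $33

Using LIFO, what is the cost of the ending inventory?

Ending inventory = $30,419

Oct 9, 464 sold [LIFO — newest first]: 382 @ $26 + 82 @ $25 = $11,982
Oct 12, 288 sold [LIFO — newest first]: 255 @ $28 + 33 @ $25 = $7,965
Total COGS = $11,982 + $7,965 = $19,947
Ending inventory: 164 @ $25 + 258 @ $29 + 234 @ $31 + 351 @ $33 = $30,419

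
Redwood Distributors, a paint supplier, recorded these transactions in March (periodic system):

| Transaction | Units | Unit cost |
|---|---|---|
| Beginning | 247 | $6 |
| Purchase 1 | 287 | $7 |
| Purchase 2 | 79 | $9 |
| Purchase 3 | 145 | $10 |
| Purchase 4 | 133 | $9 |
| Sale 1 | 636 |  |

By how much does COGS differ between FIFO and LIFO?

$879

FIFO COGS: 247 @ $6 + 287 @ $7 + 79 @ $9 + 23 @ $10 = $4,432
LIFO COGS: 133 @ $9 + 145 @ $10 + 79 @ $9 + 279 @ $7 = $5,311
Difference = |$4,432 − $5,311| = $879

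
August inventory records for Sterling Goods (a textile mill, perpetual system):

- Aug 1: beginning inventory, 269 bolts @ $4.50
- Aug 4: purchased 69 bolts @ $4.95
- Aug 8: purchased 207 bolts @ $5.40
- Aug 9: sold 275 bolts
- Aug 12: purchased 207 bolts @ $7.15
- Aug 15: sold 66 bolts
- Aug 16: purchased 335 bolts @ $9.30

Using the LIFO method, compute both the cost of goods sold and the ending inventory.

Aug 9, 275 sold [LIFO — newest first]: 207 @ $5.40 + 68 @ $4.95 = $1,454.40
Aug 15, 66 sold [LIFO — newest first]: 66 @ $7.15 = $471.90
Total COGS = $1,454.40 + $471.90 = $1,926.30
Ending inventory: 269 @ $4.50 + 1 @ $4.95 + 141 @ $7.15 + 335 @ $9.30 = $5,339.10
Check: goods available $7,265.40 = COGS $1,926.30 + ending $5,339.10

COGS = $1,926.30; ending inventory = $5,339.10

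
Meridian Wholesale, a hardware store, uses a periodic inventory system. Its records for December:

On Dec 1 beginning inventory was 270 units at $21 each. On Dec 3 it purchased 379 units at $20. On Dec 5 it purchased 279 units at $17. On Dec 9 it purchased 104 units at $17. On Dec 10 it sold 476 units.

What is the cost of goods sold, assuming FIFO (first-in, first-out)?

Dec 10, 476 sold [FIFO — oldest first]: 270 @ $21 + 206 @ $20 = $9,790
Ending inventory: 173 @ $20 + 279 @ $17 + 104 @ $17 = $9,971
Check: goods available $19,761 = COGS $9,790 + ending $9,971

COGS = $9,790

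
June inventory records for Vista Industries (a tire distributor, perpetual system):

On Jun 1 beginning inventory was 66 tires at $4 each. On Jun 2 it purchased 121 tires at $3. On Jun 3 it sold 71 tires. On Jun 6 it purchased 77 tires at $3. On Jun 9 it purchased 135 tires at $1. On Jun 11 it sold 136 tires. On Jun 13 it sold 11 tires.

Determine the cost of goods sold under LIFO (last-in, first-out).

COGS = $384

Jun 3, 71 sold [LIFO — newest first]: 71 @ $3 = $213
Jun 11, 136 sold [LIFO — newest first]: 135 @ $1 + 1 @ $3 = $138
Jun 13, 11 sold [LIFO — newest first]: 11 @ $3 = $33
Total COGS = $213 + $138 + $33 = $384
Ending inventory: 66 @ $4 + 50 @ $3 + 65 @ $3 = $609
Check: goods available $993 = COGS $384 + ending $609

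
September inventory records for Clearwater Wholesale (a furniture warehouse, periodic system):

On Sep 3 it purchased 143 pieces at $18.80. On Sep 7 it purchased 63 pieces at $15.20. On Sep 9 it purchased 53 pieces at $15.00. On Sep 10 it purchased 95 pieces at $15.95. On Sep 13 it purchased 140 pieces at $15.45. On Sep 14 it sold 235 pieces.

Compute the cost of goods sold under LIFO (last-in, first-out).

Sep 14, 235 sold [LIFO — newest first]: 140 @ $15.45 + 95 @ $15.95 = $3,678.25
Ending inventory: 143 @ $18.80 + 63 @ $15.20 + 53 @ $15.00 = $4,441.00

COGS = $3,678.25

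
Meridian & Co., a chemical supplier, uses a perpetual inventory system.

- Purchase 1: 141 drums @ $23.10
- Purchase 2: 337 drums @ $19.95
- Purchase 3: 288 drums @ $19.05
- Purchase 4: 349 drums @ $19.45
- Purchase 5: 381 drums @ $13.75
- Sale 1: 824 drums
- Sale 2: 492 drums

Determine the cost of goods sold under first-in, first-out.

COGS = $25,018.45

Sale 1 (824) [FIFO — oldest first]: 141 @ $23.10 + 337 @ $19.95 + 288 @ $19.05 + 58 @ $19.45 = $16,594.75
Sale 2 (492) [FIFO — oldest first]: 291 @ $19.45 + 201 @ $13.75 = $8,423.70
Total COGS = $16,594.75 + $8,423.70 = $25,018.45
Ending inventory: 180 @ $13.75 = $2,475.00
Check: goods available $27,493.45 = COGS $25,018.45 + ending $2,475.00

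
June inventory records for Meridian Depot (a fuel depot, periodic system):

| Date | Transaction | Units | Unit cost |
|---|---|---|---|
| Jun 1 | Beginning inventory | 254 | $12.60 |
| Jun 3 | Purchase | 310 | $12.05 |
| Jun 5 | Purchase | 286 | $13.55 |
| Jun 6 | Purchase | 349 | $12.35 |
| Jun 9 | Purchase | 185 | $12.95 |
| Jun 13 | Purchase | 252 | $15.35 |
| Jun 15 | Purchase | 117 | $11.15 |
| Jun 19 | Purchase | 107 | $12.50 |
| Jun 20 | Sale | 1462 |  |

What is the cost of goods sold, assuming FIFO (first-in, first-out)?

Jun 20, 1462 sold [FIFO — oldest first]: 254 @ $12.60 + 310 @ $12.05 + 286 @ $13.55 + 349 @ $12.35 + 185 @ $12.95 + 78 @ $15.35 = $18,714.40
Ending inventory: 174 @ $15.35 + 117 @ $11.15 + 107 @ $12.50 = $5,312.95
Check: goods available $24,027.35 = COGS $18,714.40 + ending $5,312.95

COGS = $18,714.40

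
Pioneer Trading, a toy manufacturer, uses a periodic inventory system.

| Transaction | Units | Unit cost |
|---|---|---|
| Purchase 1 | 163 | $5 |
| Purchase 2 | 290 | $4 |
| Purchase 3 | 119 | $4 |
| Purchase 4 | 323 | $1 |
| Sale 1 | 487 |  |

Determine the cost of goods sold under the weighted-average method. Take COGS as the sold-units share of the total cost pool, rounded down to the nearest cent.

COGS = $1,509.42

Sale 1, sell 487: 487/895 × $2,774.00 → $1,509.42
Ending inventory (cost pool remaining) = $1,264.58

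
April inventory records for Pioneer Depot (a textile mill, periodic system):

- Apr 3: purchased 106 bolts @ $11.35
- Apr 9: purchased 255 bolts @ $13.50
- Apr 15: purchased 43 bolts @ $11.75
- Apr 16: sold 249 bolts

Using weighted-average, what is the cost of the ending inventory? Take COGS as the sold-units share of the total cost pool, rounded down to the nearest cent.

Ending inventory = $1,976.20

Apr 16, sell 249: 249/404 × $5,150.85 → $3,174.65
Ending inventory (cost pool remaining) = $1,976.20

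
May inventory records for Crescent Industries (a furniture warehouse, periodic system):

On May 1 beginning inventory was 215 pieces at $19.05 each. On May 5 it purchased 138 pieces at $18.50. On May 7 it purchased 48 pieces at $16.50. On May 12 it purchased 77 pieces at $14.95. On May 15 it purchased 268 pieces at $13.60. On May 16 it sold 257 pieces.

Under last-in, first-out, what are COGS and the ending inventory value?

COGS = $3,495.20; ending inventory = $8,741.50

May 16, 257 sold [LIFO — newest first]: 257 @ $13.60 = $3,495.20
Ending inventory: 215 @ $19.05 + 138 @ $18.50 + 48 @ $16.50 + 77 @ $14.95 + 11 @ $13.60 = $8,741.50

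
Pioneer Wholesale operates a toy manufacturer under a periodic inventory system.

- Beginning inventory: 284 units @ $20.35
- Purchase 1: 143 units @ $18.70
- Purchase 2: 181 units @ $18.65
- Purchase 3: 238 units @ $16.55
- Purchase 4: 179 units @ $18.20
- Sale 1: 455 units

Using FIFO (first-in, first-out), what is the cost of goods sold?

COGS = $8,975.70

Sale 1 (455) [FIFO — oldest first]: 284 @ $20.35 + 143 @ $18.70 + 28 @ $18.65 = $8,975.70
Ending inventory: 153 @ $18.65 + 238 @ $16.55 + 179 @ $18.20 = $10,050.15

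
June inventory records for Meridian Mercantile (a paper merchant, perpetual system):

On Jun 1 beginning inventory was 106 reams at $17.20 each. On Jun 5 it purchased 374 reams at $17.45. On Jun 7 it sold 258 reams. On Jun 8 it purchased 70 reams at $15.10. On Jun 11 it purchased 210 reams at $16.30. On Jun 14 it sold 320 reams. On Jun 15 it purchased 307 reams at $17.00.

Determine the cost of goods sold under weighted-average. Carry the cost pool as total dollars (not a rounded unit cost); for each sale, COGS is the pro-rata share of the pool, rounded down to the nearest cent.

After Jun 1: 106 on hand, pool $1,823.20 (≈ $17.2000 each)
After Jun 5: 480 on hand, pool $8,349.50 (≈ $17.3948 each)
Jun 7, sell 258: 258/480 × $8,349.50 → $4,487.85
After Jun 8: 292 on hand, pool $4,918.65 (≈ $16.8447 each)
After Jun 11: 502 on hand, pool $8,341.65 (≈ $16.6168 each)
Jun 14, sell 320: 320/502 × $8,341.65 → $5,317.38
After Jun 15: 489 on hand, pool $8,243.27 (≈ $16.8574 each)
Total COGS = $4,487.85 + $5,317.38 = $9,805.23
Ending inventory (cost pool remaining) = $8,243.27

COGS = $9,805.23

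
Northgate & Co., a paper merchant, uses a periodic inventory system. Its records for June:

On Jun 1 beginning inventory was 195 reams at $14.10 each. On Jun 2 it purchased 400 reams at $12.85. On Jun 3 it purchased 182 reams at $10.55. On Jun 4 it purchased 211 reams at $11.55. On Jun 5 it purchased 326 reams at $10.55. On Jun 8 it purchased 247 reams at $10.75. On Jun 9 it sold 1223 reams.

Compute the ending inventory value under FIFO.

Jun 9, 1223 sold [FIFO — oldest first]: 195 @ $14.10 + 400 @ $12.85 + 182 @ $10.55 + 211 @ $11.55 + 235 @ $10.55 = $14,725.90
Ending inventory: 91 @ $10.55 + 247 @ $10.75 = $3,615.30
Check: goods available $18,341.20 = COGS $14,725.90 + ending $3,615.30

Ending inventory = $3,615.30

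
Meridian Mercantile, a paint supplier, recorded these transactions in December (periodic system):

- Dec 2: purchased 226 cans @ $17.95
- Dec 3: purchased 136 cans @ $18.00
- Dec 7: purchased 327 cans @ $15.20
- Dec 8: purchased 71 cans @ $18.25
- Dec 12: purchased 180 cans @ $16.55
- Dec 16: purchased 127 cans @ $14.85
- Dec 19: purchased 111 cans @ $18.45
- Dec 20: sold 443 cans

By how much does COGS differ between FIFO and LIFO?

FIFO COGS: 226 @ $17.95 + 136 @ $18.00 + 81 @ $15.20 = $7,735.90
LIFO COGS: 111 @ $18.45 + 127 @ $14.85 + 180 @ $16.55 + 25 @ $18.25 = $7,369.15
Difference = |$7,735.90 − $7,369.15| = $366.75

$366.75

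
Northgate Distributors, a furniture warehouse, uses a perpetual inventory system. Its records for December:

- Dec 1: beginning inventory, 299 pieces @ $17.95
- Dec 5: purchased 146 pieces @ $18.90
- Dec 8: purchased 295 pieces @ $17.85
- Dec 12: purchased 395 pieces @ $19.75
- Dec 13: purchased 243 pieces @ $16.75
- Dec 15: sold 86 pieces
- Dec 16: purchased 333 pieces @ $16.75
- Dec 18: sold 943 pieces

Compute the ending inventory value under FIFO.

Dec 15, 86 sold [FIFO — oldest first]: 86 @ $17.95 = $1,543.70
Dec 18, 943 sold [FIFO — oldest first]: 213 @ $17.95 + 146 @ $18.90 + 295 @ $17.85 + 289 @ $19.75 = $17,556.25
Total COGS = $1,543.70 + $17,556.25 = $19,099.95
Ending inventory: 106 @ $19.75 + 243 @ $16.75 + 333 @ $16.75 = $11,741.50

Ending inventory = $11,741.50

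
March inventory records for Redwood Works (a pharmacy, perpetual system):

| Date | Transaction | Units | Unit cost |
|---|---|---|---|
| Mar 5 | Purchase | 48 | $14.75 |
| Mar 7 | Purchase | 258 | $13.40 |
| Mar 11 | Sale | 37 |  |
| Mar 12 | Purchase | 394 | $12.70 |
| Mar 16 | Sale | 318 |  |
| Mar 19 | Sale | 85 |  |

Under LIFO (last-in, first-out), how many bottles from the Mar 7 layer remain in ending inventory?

Mar 11, 37 sold [LIFO — newest first]: 37 @ $13.40 = $495.80
Mar 16, 318 sold [LIFO — newest first]: 318 @ $12.70 = $4,038.60
Mar 19, 85 sold [LIFO — newest first]: 76 @ $12.70 + 9 @ $13.40 = $1,085.80
Total COGS = $495.80 + $4,038.60 + $1,085.80 = $5,620.20
Ending inventory: 48 @ $14.75 + 212 @ $13.40 = $3,548.80
Check: goods available $9,169.00 = COGS $5,620.20 + ending $3,548.80

212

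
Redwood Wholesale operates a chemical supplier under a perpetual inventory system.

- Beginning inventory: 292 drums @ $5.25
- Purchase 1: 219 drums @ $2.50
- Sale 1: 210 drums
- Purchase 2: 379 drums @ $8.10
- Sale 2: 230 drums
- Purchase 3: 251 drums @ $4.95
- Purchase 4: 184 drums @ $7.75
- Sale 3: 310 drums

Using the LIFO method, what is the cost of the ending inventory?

Ending inventory = $3,381.15

Sale 1 (210) [LIFO — newest first]: 210 @ $2.50 = $525.00
Sale 2 (230) [LIFO — newest first]: 230 @ $8.10 = $1,863.00
Sale 3 (310) [LIFO — newest first]: 184 @ $7.75 + 126 @ $4.95 = $2,049.70
Total COGS = $525.00 + $1,863.00 + $2,049.70 = $4,437.70
Ending inventory: 292 @ $5.25 + 9 @ $2.50 + 149 @ $8.10 + 125 @ $4.95 = $3,381.15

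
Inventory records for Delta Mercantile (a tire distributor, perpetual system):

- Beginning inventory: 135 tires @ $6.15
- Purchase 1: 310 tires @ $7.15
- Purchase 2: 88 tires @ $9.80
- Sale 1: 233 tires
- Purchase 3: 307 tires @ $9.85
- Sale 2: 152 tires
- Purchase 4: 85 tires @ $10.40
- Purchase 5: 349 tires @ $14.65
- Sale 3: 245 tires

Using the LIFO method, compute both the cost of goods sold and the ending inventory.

Sale 1 (233) [LIFO — newest first]: 88 @ $9.80 + 145 @ $7.15 = $1,899.15
Sale 2 (152) [LIFO — newest first]: 152 @ $9.85 = $1,497.20
Sale 3 (245) [LIFO — newest first]: 245 @ $14.65 = $3,589.25
Total COGS = $1,899.15 + $1,497.20 + $3,589.25 = $6,985.60
Ending inventory: 135 @ $6.15 + 165 @ $7.15 + 155 @ $9.85 + 85 @ $10.40 + 104 @ $14.65 = $5,944.35

COGS = $6,985.60; ending inventory = $5,944.35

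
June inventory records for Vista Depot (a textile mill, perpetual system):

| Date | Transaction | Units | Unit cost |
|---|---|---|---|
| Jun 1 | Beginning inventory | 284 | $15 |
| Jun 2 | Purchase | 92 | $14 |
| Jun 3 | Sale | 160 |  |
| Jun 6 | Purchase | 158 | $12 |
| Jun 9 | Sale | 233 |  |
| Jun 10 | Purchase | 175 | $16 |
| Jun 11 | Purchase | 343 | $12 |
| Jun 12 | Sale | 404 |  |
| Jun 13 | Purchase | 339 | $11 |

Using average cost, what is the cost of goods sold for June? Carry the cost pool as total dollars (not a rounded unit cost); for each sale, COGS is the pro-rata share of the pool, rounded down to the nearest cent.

After Jun 1: 284 on hand, pool $4,260.00 (≈ $15.0000 each)
After Jun 2: 376 on hand, pool $5,548.00 (≈ $14.7553 each)
Jun 3, sell 160: 160/376 × $5,548.00 → $2,360.85
After Jun 6: 374 on hand, pool $5,083.15 (≈ $13.5913 each)
Jun 9, sell 233: 233/374 × $5,083.15 → $3,166.77
After Jun 10: 316 on hand, pool $4,716.38 (≈ $14.9253 each)
After Jun 11: 659 on hand, pool $8,832.38 (≈ $13.4027 each)
Jun 12, sell 404: 404/659 × $8,832.38 → $5,414.69
After Jun 13: 594 on hand, pool $7,146.69 (≈ $12.0315 each)
Total COGS = $2,360.85 + $3,166.77 + $5,414.69 = $10,942.31
Ending inventory (cost pool remaining) = $7,146.69

COGS = $10,942.31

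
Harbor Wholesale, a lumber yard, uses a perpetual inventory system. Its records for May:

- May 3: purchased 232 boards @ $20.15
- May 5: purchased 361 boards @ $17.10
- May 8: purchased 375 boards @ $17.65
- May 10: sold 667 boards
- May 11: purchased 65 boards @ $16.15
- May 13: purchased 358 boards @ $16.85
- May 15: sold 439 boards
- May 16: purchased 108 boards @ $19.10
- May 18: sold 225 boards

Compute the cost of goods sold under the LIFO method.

May 10, 667 sold [LIFO — newest first]: 375 @ $17.65 + 292 @ $17.10 = $11,611.95
May 15, 439 sold [LIFO — newest first]: 358 @ $16.85 + 65 @ $16.15 + 16 @ $17.10 = $7,355.65
May 18, 225 sold [LIFO — newest first]: 108 @ $19.10 + 53 @ $17.10 + 64 @ $20.15 = $4,258.70
Total COGS = $11,611.95 + $7,355.65 + $4,258.70 = $23,226.30
Ending inventory: 168 @ $20.15 = $3,385.20

COGS = $23,226.30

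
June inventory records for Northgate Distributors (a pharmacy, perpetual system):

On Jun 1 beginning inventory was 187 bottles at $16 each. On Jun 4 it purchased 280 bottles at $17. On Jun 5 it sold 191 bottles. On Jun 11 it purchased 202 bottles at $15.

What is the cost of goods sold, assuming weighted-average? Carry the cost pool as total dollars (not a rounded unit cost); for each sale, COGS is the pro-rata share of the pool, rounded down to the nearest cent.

After Jun 1: 187 on hand, pool $2,992.00 (≈ $16.0000 each)
After Jun 4: 467 on hand, pool $7,752.00 (≈ $16.5996 each)
Jun 5, sell 191: 191/467 × $7,752.00 → $3,170.51
After Jun 11: 478 on hand, pool $7,611.49 (≈ $15.9236 each)
Ending inventory (cost pool remaining) = $7,611.49

COGS = $3,170.51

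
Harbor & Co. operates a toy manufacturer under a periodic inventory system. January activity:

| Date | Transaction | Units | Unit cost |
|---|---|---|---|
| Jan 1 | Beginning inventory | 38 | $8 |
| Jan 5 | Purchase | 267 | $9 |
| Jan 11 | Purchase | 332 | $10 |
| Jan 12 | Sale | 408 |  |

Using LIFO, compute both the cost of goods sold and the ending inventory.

COGS = $4,004; ending inventory = $2,023

Jan 12, 408 sold [LIFO — newest first]: 332 @ $10 + 76 @ $9 = $4,004
Ending inventory: 38 @ $8 + 191 @ $9 = $2,023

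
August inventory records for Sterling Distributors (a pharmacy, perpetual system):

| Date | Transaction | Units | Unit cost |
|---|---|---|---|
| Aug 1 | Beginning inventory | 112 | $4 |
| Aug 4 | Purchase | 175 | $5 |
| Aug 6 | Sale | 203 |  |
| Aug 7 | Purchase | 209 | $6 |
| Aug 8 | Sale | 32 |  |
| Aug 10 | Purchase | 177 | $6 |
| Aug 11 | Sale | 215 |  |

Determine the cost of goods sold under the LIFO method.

COGS = $2,469

Aug 6, 203 sold [LIFO — newest first]: 175 @ $5 + 28 @ $4 = $987
Aug 8, 32 sold [LIFO — newest first]: 32 @ $6 = $192
Aug 11, 215 sold [LIFO — newest first]: 177 @ $6 + 38 @ $6 = $1,290
Total COGS = $987 + $192 + $1,290 = $2,469
Ending inventory: 84 @ $4 + 139 @ $6 = $1,170
Check: goods available $3,639 = COGS $2,469 + ending $1,170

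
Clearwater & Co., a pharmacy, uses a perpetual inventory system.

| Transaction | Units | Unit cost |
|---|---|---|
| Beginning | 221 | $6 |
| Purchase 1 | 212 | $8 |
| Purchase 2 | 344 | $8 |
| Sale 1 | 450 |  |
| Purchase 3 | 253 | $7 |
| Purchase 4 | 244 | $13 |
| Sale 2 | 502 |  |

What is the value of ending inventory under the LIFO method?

Ending inventory = $2,134

Sale 1 (450) [LIFO — newest first]: 344 @ $8 + 106 @ $8 = $3,600
Sale 2 (502) [LIFO — newest first]: 244 @ $13 + 253 @ $7 + 5 @ $8 = $4,983
Total COGS = $3,600 + $4,983 = $8,583
Ending inventory: 221 @ $6 + 101 @ $8 = $2,134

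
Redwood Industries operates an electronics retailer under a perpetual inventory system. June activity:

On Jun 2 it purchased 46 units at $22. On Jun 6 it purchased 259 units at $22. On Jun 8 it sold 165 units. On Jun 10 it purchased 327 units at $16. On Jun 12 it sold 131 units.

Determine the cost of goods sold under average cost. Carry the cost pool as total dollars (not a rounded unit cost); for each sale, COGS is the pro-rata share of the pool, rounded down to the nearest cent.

After Jun 2: 46 on hand, pool $1,012.00 (≈ $22.0000 each)
After Jun 6: 305 on hand, pool $6,710.00 (≈ $22.0000 each)
Jun 8, sell 165: 165/305 × $6,710.00 → $3,630.00
After Jun 10: 467 on hand, pool $8,312.00 (≈ $17.7987 each)
Jun 12, sell 131: 131/467 × $8,312.00 → $2,331.63
Total COGS = $3,630.00 + $2,331.63 = $5,961.63
Ending inventory (cost pool remaining) = $5,980.37

COGS = $5,961.63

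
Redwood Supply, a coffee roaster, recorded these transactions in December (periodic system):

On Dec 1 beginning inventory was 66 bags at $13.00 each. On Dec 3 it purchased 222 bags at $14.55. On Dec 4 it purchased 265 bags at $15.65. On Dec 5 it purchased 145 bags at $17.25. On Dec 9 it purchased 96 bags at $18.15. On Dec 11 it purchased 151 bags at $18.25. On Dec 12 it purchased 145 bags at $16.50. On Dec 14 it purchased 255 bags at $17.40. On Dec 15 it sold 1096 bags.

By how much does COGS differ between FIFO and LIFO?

$811.95

FIFO COGS: 66 @ $13.00 + 222 @ $14.55 + 265 @ $15.65 + 145 @ $17.25 + 96 @ $18.15 + 151 @ $18.25 + 145 @ $16.50 + 6 @ $17.40 = $17,731.65
LIFO COGS: 255 @ $17.40 + 145 @ $16.50 + 151 @ $18.25 + 96 @ $18.15 + 145 @ $17.25 + 265 @ $15.65 + 39 @ $14.55 = $18,543.60
Difference = |$17,731.65 − $18,543.60| = $811.95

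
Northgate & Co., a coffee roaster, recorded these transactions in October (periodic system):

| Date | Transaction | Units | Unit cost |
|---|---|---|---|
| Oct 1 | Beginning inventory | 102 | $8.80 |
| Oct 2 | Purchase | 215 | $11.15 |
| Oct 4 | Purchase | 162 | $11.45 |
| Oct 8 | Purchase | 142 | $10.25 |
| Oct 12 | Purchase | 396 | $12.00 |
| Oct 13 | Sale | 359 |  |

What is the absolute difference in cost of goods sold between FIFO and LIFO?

FIFO COGS: 102 @ $8.80 + 215 @ $11.15 + 42 @ $11.45 = $3,775.75
LIFO COGS: 359 @ $12.00 = $4,308.00
Difference = |$3,775.75 − $4,308.00| = $532.25

$532.25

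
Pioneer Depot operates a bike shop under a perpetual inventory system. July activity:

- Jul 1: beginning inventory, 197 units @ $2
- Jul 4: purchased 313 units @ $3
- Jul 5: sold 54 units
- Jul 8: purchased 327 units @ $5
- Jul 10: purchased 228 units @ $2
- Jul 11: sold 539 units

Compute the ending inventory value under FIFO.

Ending inventory = $1,676

Jul 5, 54 sold [FIFO — oldest first]: 54 @ $2 = $108
Jul 11, 539 sold [FIFO — oldest first]: 143 @ $2 + 313 @ $3 + 83 @ $5 = $1,640
Total COGS = $108 + $1,640 = $1,748
Ending inventory: 244 @ $5 + 228 @ $2 = $1,676
Check: goods available $3,424 = COGS $1,748 + ending $1,676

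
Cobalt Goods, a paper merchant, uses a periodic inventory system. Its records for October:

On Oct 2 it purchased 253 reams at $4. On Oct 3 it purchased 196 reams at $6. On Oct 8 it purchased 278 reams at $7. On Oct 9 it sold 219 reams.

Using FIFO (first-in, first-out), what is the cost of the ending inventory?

Oct 9, 219 sold [FIFO — oldest first]: 219 @ $4 = $876
Ending inventory: 34 @ $4 + 196 @ $6 + 278 @ $7 = $3,258

Ending inventory = $3,258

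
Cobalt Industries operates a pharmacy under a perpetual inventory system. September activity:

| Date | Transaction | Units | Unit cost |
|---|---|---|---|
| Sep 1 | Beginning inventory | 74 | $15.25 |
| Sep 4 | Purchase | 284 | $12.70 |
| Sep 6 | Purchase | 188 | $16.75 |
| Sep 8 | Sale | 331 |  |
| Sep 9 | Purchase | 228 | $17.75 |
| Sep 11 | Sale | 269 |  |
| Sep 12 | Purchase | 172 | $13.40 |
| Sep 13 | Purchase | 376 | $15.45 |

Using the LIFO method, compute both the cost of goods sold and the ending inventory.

COGS = $9,532.80; ending inventory = $10,512.50

Sep 8, 331 sold [LIFO — newest first]: 188 @ $16.75 + 143 @ $12.70 = $4,965.10
Sep 11, 269 sold [LIFO — newest first]: 228 @ $17.75 + 41 @ $12.70 = $4,567.70
Total COGS = $4,965.10 + $4,567.70 = $9,532.80
Ending inventory: 74 @ $15.25 + 100 @ $12.70 + 172 @ $13.40 + 376 @ $15.45 = $10,512.50
Check: goods available $20,045.30 = COGS $9,532.80 + ending $10,512.50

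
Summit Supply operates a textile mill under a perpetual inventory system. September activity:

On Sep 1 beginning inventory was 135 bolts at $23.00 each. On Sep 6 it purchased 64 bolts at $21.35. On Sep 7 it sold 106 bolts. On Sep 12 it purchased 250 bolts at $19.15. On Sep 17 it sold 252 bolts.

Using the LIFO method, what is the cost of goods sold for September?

COGS = $7,165.90

Sep 7, 106 sold [LIFO — newest first]: 64 @ $21.35 + 42 @ $23.00 = $2,332.40
Sep 17, 252 sold [LIFO — newest first]: 250 @ $19.15 + 2 @ $23.00 = $4,833.50
Total COGS = $2,332.40 + $4,833.50 = $7,165.90
Ending inventory: 91 @ $23.00 = $2,093.00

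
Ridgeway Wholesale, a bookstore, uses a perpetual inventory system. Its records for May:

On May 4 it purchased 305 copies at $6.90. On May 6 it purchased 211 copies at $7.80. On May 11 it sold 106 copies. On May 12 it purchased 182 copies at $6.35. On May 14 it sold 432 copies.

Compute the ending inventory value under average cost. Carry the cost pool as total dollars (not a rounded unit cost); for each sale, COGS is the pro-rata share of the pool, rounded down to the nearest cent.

Ending inventory = $1,117.73

After May 4: 305 on hand, pool $2,104.50 (≈ $6.9000 each)
After May 6: 516 on hand, pool $3,750.30 (≈ $7.2680 each)
May 11, sell 106: 106/516 × $3,750.30 → $770.41
After May 12: 592 on hand, pool $4,135.59 (≈ $6.9858 each)
May 14, sell 432: 432/592 × $4,135.59 → $3,017.86
Total COGS = $770.41 + $3,017.86 = $3,788.27
Ending inventory (cost pool remaining) = $1,117.73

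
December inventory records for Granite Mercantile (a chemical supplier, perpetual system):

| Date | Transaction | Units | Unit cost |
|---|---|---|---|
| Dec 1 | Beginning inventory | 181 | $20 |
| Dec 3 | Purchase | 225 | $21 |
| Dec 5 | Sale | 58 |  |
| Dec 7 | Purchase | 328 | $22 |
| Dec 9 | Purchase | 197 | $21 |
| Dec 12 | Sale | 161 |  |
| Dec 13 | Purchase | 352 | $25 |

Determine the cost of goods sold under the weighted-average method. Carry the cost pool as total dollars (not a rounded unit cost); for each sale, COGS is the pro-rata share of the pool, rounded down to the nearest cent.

COGS = $4,605.01

After Dec 1: 181 on hand, pool $3,620.00 (≈ $20.0000 each)
After Dec 3: 406 on hand, pool $8,345.00 (≈ $20.5542 each)
Dec 5, sell 58: 58/406 × $8,345.00 → $1,192.14
After Dec 7: 676 on hand, pool $14,368.86 (≈ $21.2557 each)
After Dec 9: 873 on hand, pool $18,505.86 (≈ $21.1980 each)
Dec 12, sell 161: 161/873 × $18,505.86 → $3,412.87
After Dec 13: 1064 on hand, pool $23,892.99 (≈ $22.4558 each)
Total COGS = $1,192.14 + $3,412.87 = $4,605.01
Ending inventory (cost pool remaining) = $23,892.99
Check: goods available $28,498.00 = COGS $4,605.01 + ending $23,892.99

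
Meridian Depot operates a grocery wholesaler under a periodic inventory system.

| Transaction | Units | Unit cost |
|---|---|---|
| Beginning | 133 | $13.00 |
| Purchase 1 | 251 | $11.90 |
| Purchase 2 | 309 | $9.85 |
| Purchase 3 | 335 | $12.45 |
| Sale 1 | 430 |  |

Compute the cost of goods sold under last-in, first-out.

Sale 1 (430) [LIFO — newest first]: 335 @ $12.45 + 95 @ $9.85 = $5,106.50
Ending inventory: 133 @ $13.00 + 251 @ $11.90 + 214 @ $9.85 = $6,823.80
Check: goods available $11,930.30 = COGS $5,106.50 + ending $6,823.80

COGS = $5,106.50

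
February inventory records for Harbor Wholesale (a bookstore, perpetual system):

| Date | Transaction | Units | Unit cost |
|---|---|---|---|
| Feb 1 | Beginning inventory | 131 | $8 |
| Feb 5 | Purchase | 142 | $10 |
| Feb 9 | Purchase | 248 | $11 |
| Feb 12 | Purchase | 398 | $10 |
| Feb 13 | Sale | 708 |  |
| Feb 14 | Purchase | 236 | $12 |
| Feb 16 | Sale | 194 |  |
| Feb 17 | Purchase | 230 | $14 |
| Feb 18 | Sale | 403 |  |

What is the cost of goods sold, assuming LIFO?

COGS = $14,588

Feb 13, 708 sold [LIFO — newest first]: 398 @ $10 + 248 @ $11 + 62 @ $10 = $7,328
Feb 16, 194 sold [LIFO — newest first]: 194 @ $12 = $2,328
Feb 18, 403 sold [LIFO — newest first]: 230 @ $14 + 42 @ $12 + 80 @ $10 + 51 @ $8 = $4,932
Total COGS = $7,328 + $2,328 + $4,932 = $14,588
Ending inventory: 80 @ $8 = $640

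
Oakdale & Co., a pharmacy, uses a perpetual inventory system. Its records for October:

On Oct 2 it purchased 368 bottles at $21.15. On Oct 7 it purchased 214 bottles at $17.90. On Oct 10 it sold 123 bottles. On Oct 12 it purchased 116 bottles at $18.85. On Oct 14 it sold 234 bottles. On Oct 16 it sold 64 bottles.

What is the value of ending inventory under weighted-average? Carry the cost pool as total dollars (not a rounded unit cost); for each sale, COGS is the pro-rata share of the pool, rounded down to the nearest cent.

After Oct 2: 368 on hand, pool $7,783.20 (≈ $21.1500 each)
After Oct 7: 582 on hand, pool $11,613.80 (≈ $19.9550 each)
Oct 10, sell 123: 123/582 × $11,613.80 → $2,454.46
After Oct 12: 575 on hand, pool $11,345.94 (≈ $19.7321 each)
Oct 14, sell 234: 234/575 × $11,345.94 → $4,617.30
Oct 16, sell 64: 64/341 × $6,728.64 → $1,262.85
Total COGS = $2,454.46 + $4,617.30 + $1,262.85 = $8,334.61
Ending inventory (cost pool remaining) = $5,465.79
Check: goods available $13,800.40 = COGS $8,334.61 + ending $5,465.79

Ending inventory = $5,465.79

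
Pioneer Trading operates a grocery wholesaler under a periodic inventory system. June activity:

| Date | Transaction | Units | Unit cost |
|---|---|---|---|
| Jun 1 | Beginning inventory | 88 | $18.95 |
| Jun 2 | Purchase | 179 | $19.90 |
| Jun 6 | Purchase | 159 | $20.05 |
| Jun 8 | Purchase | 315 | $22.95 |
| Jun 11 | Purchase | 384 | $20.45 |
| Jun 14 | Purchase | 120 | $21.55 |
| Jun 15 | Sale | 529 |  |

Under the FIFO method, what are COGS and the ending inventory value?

Jun 15, 529 sold [FIFO — oldest first]: 88 @ $18.95 + 179 @ $19.90 + 159 @ $20.05 + 103 @ $22.95 = $10,781.50
Ending inventory: 212 @ $22.95 + 384 @ $20.45 + 120 @ $21.55 = $15,304.20

COGS = $10,781.50; ending inventory = $15,304.20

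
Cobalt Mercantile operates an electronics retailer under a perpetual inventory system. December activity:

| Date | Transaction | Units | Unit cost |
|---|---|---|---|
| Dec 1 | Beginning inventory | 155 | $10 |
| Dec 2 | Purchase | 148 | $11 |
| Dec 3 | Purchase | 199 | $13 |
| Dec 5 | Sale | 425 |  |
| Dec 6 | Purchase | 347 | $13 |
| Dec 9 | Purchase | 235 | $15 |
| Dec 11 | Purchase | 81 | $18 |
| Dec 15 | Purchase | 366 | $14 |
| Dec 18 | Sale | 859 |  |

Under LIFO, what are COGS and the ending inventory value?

COGS = $17,403; ending inventory = $2,980

Dec 5, 425 sold [LIFO — newest first]: 199 @ $13 + 148 @ $11 + 78 @ $10 = $4,995
Dec 18, 859 sold [LIFO — newest first]: 366 @ $14 + 81 @ $18 + 235 @ $15 + 177 @ $13 = $12,408
Total COGS = $4,995 + $12,408 = $17,403
Ending inventory: 77 @ $10 + 170 @ $13 = $2,980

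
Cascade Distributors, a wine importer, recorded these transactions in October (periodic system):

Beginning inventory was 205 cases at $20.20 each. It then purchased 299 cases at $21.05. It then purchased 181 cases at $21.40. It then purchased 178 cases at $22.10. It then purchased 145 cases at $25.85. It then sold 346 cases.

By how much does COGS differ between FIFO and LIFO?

FIFO COGS: 205 @ $20.20 + 141 @ $21.05 = $7,109.05
LIFO COGS: 145 @ $25.85 + 178 @ $22.10 + 23 @ $21.40 = $8,174.25
Difference = |$7,109.05 − $8,174.25| = $1,065.20

$1,065.20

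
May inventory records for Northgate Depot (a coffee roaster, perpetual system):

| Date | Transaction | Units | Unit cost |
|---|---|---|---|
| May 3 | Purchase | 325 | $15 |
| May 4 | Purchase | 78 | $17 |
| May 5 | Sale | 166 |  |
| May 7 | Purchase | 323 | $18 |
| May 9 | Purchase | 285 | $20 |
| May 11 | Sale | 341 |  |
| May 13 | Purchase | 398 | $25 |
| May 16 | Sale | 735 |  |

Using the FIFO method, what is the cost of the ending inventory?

Ending inventory = $4,175

May 5, 166 sold [FIFO — oldest first]: 166 @ $15 = $2,490
May 11, 341 sold [FIFO — oldest first]: 159 @ $15 + 78 @ $17 + 104 @ $18 = $5,583
May 16, 735 sold [FIFO — oldest first]: 219 @ $18 + 285 @ $20 + 231 @ $25 = $15,417
Total COGS = $2,490 + $5,583 + $15,417 = $23,490
Ending inventory: 167 @ $25 = $4,175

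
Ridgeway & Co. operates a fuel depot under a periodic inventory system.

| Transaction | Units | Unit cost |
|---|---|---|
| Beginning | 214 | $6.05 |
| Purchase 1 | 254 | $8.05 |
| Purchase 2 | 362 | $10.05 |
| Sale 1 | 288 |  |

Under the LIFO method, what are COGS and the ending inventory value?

Sale 1 (288) [LIFO — newest first]: 288 @ $10.05 = $2,894.40
Ending inventory: 214 @ $6.05 + 254 @ $8.05 + 74 @ $10.05 = $4,083.10

COGS = $2,894.40; ending inventory = $4,083.10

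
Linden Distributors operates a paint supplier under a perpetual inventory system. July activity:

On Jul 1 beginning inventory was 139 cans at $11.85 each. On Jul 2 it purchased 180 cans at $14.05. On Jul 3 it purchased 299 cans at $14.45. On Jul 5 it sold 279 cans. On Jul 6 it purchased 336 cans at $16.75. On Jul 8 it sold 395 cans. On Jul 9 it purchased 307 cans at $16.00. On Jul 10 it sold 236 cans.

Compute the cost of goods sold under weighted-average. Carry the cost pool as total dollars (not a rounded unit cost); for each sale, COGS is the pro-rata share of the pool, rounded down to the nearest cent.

COGS = $13,547.49

After Jul 1: 139 on hand, pool $1,647.15 (≈ $11.8500 each)
After Jul 2: 319 on hand, pool $4,176.15 (≈ $13.0914 each)
After Jul 3: 618 on hand, pool $8,496.70 (≈ $13.7487 each)
Jul 5, sell 279: 279/618 × $8,496.70 → $3,835.88
After Jul 6: 675 on hand, pool $10,288.82 (≈ $15.2427 each)
Jul 8, sell 395: 395/675 × $10,288.82 → $6,020.86
After Jul 9: 587 on hand, pool $9,179.96 (≈ $15.6388 each)
Jul 10, sell 236: 236/587 × $9,179.96 → $3,690.75
Total COGS = $3,835.88 + $6,020.86 + $3,690.75 = $13,547.49
Ending inventory (cost pool remaining) = $5,489.21
Check: goods available $19,036.70 = COGS $13,547.49 + ending $5,489.21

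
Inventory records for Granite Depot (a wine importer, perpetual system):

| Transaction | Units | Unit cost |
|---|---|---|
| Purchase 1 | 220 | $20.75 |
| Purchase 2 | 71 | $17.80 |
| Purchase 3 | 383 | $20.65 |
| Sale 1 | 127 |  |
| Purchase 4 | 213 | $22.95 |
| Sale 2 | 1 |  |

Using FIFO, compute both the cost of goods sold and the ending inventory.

Sale 1 (127) [FIFO — oldest first]: 127 @ $20.75 = $2,635.25
Sale 2 (1) [FIFO — oldest first]: 1 @ $20.75 = $20.75
Total COGS = $2,635.25 + $20.75 = $2,656.00
Ending inventory: 92 @ $20.75 + 71 @ $17.80 + 383 @ $20.65 + 213 @ $22.95 = $15,970.10
Check: goods available $18,626.10 = COGS $2,656.00 + ending $15,970.10

COGS = $2,656.00; ending inventory = $15,970.10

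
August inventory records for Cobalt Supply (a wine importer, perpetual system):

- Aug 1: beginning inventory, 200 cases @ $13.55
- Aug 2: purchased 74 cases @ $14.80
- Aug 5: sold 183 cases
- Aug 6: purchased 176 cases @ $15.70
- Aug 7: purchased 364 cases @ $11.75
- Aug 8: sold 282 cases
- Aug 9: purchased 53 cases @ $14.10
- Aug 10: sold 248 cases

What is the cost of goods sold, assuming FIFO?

Aug 5, 183 sold [FIFO — oldest first]: 183 @ $13.55 = $2,479.65
Aug 8, 282 sold [FIFO — oldest first]: 17 @ $13.55 + 74 @ $14.80 + 176 @ $15.70 + 15 @ $11.75 = $4,265.00
Aug 10, 248 sold [FIFO — oldest first]: 248 @ $11.75 = $2,914.00
Total COGS = $2,479.65 + $4,265.00 + $2,914.00 = $9,658.65
Ending inventory: 101 @ $11.75 + 53 @ $14.10 = $1,934.05
Check: goods available $11,592.70 = COGS $9,658.65 + ending $1,934.05

COGS = $9,658.65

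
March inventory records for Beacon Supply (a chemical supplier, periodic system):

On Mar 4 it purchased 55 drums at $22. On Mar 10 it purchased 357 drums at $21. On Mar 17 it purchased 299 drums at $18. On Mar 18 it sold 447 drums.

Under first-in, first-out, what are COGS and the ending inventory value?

COGS = $9,337; ending inventory = $4,752

Mar 18, 447 sold [FIFO — oldest first]: 55 @ $22 + 357 @ $21 + 35 @ $18 = $9,337
Ending inventory: 264 @ $18 = $4,752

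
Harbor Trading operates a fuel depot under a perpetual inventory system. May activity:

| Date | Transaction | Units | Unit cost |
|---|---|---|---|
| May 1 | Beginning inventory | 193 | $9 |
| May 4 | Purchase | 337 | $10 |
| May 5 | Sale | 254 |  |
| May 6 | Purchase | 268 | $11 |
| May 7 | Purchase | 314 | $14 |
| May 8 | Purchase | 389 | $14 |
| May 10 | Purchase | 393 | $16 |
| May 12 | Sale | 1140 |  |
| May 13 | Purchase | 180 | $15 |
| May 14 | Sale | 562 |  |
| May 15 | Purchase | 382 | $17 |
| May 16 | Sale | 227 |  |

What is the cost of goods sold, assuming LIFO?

COGS = $29,682

May 5, 254 sold [LIFO — newest first]: 254 @ $10 = $2,540
May 12, 1140 sold [LIFO — newest first]: 393 @ $16 + 389 @ $14 + 314 @ $14 + 44 @ $11 = $16,614
May 14, 562 sold [LIFO — newest first]: 180 @ $15 + 224 @ $11 + 83 @ $10 + 75 @ $9 = $6,669
May 16, 227 sold [LIFO — newest first]: 227 @ $17 = $3,859
Total COGS = $2,540 + $16,614 + $6,669 + $3,859 = $29,682
Ending inventory: 118 @ $9 + 155 @ $17 = $3,697
Check: goods available $33,379 = COGS $29,682 + ending $3,697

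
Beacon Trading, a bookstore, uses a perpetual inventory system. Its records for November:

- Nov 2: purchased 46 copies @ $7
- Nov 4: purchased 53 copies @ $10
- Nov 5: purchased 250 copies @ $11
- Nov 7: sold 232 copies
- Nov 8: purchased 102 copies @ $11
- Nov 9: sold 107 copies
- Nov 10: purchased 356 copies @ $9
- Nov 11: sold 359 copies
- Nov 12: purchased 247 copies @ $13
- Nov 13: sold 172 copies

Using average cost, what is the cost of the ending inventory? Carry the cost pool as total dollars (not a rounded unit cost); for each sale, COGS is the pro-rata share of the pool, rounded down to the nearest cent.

After Nov 2: 46 on hand, pool $322.00 (≈ $7.0000 each)
After Nov 4: 99 on hand, pool $852.00 (≈ $8.6061 each)
After Nov 5: 349 on hand, pool $3,602.00 (≈ $10.3209 each)
Nov 7, sell 232: 232/349 × $3,602.00 → $2,394.45
After Nov 8: 219 on hand, pool $2,329.55 (≈ $10.6372 each)
Nov 9, sell 107: 107/219 × $2,329.55 → $1,138.18
After Nov 10: 468 on hand, pool $4,395.37 (≈ $9.3918 each)
Nov 11, sell 359: 359/468 × $4,395.37 → $3,371.66
After Nov 12: 356 on hand, pool $4,234.71 (≈ $11.8953 each)
Nov 13, sell 172: 172/356 × $4,234.71 → $2,045.98
Total COGS = $2,394.45 + $1,138.18 + $3,371.66 + $2,045.98 = $8,950.27
Ending inventory (cost pool remaining) = $2,188.73

Ending inventory = $2,188.73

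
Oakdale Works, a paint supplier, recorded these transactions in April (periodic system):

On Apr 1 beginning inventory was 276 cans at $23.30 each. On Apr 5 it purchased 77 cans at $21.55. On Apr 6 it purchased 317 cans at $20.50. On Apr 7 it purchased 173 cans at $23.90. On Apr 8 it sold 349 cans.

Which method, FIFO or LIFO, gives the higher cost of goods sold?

FIFO COGS: 276 @ $23.30 + 73 @ $21.55 = $8,003.95
LIFO COGS: 173 @ $23.90 + 176 @ $20.50 = $7,742.70

FIFO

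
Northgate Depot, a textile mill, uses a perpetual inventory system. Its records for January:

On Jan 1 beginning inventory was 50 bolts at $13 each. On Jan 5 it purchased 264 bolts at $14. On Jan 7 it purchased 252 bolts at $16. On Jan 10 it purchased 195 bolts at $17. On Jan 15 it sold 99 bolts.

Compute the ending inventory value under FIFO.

Ending inventory = $10,357

Jan 15, 99 sold [FIFO — oldest first]: 50 @ $13 + 49 @ $14 = $1,336
Ending inventory: 215 @ $14 + 252 @ $16 + 195 @ $17 = $10,357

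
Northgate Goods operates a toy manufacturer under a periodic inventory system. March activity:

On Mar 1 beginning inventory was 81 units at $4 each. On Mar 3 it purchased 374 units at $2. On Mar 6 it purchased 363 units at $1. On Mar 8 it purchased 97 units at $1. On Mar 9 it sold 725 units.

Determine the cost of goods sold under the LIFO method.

Mar 9, 725 sold [LIFO — newest first]: 97 @ $1 + 363 @ $1 + 265 @ $2 = $990
Ending inventory: 81 @ $4 + 109 @ $2 = $542

COGS = $990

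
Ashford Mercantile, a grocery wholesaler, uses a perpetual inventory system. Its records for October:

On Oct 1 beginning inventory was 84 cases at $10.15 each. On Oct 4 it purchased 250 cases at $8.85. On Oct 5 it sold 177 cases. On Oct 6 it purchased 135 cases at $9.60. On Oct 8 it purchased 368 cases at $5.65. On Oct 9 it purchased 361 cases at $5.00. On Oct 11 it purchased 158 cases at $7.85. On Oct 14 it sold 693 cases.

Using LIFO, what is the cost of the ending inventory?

Ending inventory = $3,890.75

Oct 5, 177 sold [LIFO — newest first]: 177 @ $8.85 = $1,566.45
Oct 14, 693 sold [LIFO — newest first]: 158 @ $7.85 + 361 @ $5.00 + 174 @ $5.65 = $4,028.40
Total COGS = $1,566.45 + $4,028.40 = $5,594.85
Ending inventory: 84 @ $10.15 + 73 @ $8.85 + 135 @ $9.60 + 194 @ $5.65 = $3,890.75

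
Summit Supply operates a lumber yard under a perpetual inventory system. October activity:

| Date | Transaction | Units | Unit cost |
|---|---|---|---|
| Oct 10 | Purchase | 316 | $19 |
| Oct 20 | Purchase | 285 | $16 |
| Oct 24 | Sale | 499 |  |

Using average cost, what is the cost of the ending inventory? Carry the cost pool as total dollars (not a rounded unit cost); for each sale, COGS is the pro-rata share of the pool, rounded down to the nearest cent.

After Oct 10: 316 on hand, pool $6,004.00 (≈ $19.0000 each)
After Oct 20: 601 on hand, pool $10,564.00 (≈ $17.5774 each)
Oct 24, sell 499: 499/601 × $10,564.00 → $8,771.10
Ending inventory (cost pool remaining) = $1,792.90
Check: goods available $10,564.00 = COGS $8,771.10 + ending $1,792.90

Ending inventory = $1,792.90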